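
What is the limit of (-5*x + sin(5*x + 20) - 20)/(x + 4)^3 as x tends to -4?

Direct substitution gives 0/0.
Apply L'Hôpital: lim (5*cos(5*x + 20) - 5)/(3*(x + 4)^2), still 0/0.
Apply L'Hôpital: lim (-25*sin(5*x + 20))/(6*x + 24), still 0/0.
After 3 applications of L'Hôpital's rule the quotient is (-125*cos(5*x + 20))/(6); substituting x = -4 gives -125/6.

-125/6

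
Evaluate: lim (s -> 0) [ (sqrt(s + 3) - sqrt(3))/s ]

Substitution gives 0/0. Multiply numerator and denominator by the conjugate √(3 + s) + √3.
The numerator becomes (3 + s) − 3 = s, so the expression simplifies to 1/(√(3 + s) + √3).
Letting s → 0 gives 1/(2√3) = √(3)/6.

√(3)/6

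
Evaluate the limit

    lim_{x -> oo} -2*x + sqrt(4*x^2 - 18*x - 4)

This has the form ∞ − ∞. Multiply and divide by the conjugate √(4*x^2 - 18*x - 4) + 2x.
That gives (-18x - 4) / (√(4*x^2 - 18*x - 4) + 2x).
Divide numerator and denominator by x: the limit is -18/(2·2) = -9/2.

-9/2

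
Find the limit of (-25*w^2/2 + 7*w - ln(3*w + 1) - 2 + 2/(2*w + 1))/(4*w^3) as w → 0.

-25/4

Substitution gives 0/0 (the numerator vanishes to order 3).
Expand each term to order w^3: the coefficient of w^3 in −ln(1 + 3w) is -9 and in 2·1/(1 + 2w) is -16.
Lower-order terms cancel with the polynomial part, so the numerator is (-25)·w^3 + o(w^3), and the limit is (-25)/(4) = -25/4.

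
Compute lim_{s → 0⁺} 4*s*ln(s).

This is a 0·(−∞) form. Rewrite as 4·ln(s) / s^(−1) and apply L'Hôpital:
the derivative quotient is 4·(1/s) / (−1·s^(−2)) = (-4/1)·s^1 → 0.

0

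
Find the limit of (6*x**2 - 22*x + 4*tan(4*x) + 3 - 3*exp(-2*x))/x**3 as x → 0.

268/3

Substitution gives 0/0 (the numerator vanishes to order 3).
Expand each term to order x^3: the coefficient of x^3 in 4·tan(4x) is 256/3 and in -3·e^(-2x) is 4.
Lower-order terms cancel with the polynomial part, so the numerator is (268/3)·x^3 + o(x^3), and the limit is (268/3)/(1) = 268/3.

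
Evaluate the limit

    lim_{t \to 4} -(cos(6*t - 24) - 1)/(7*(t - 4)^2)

Direct substitution gives 0/0.
Apply L'Hôpital: lim (-6*sin(6*t - 24))/(56 - 14*t), still 0/0.
After 2 applications of L'Hôpital's rule the quotient is (-36*cos(6*t - 24))/(-14); substituting t = 4 gives 18/7.

18/7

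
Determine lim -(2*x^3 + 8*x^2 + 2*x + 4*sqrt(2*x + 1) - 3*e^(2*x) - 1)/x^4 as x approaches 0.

9/2

Substitution gives 0/0 (the numerator vanishes to order 4).
Expand each term to order x^4: the coefficient of x^4 in -3·e^(2x) is -2 and in 4·√(1 + 2x) is -5/2.
Lower-order terms cancel with the polynomial part, so the numerator is (-9/2)·x^4 + o(x^4), and the limit is (-9/2)/(-1) = 9/2.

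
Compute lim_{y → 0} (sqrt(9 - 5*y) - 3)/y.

-5/6

Substitution gives 0/0. Multiply numerator and denominator by the conjugate √(9 - 5y) + √9.
The numerator becomes (9 - 5y) − 9 = -5y, so the expression simplifies to -5/(√(9 - 5y) + √9).
Letting y → 0 gives -5/(2√9) = -5/6.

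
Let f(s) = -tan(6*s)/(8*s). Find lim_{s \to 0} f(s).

Substitution gives 0/0.
Since tan(u)/u → 1 as u → 0, tan(6s)/(6s) → 1 and the limit is 6/(-8) = -3/4.

-3/4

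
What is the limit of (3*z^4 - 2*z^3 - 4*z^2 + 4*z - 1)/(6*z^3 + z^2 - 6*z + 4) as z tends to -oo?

-∞

The numerator has higher degree (4 > 3); the quotient behaves like (3/(6))·z^1 for large |z|.
As z → −∞ this diverges to -∞.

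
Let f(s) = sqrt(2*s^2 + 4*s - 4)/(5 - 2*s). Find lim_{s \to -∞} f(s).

For large |s|, √(2*s^2 + 4*s - 4) ≈ √2·|s| and the denominator ≈ -2s.
Since s → −∞, |s| = −s, giving −√2/(-2) = √(2)/2.

√(2)/2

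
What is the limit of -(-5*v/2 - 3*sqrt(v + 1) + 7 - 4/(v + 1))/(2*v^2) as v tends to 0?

29/16

Substitution gives 0/0 (the numerator vanishes to order 2).
Expand each term to order v^2: the coefficient of v^2 in -4·1/(1 + v) is -4 and in -3·√(1 + v) is 3/8.
Lower-order terms cancel with the polynomial part, so the numerator is (-29/8)·v^2 + o(v^2), and the limit is (-29/8)/(-2) = 29/16.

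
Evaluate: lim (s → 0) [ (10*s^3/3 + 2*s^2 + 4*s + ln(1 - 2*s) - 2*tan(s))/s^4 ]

Substitution gives 0/0 (the numerator vanishes to order 4).
Expand each term to order s^4: the coefficient of s^4 in ln(1 - 2s) is -4 and in -2·tan(s) is 0.
Lower-order terms cancel with the polynomial part, so the numerator is (-4)·s^4 + o(s^4), and the limit is (-4)/(1) = -4.

-4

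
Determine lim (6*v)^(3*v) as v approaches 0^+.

1

Base → 0⁺ and exponent → 0⁺: a 0^0 form.
Take logs: 3v·ln(6v). This is 0·(−∞); rewriting as ln(6v)/(1/(3v)) and applying L'Hôpital gives 0.
Hence the limit is e^0 = 1.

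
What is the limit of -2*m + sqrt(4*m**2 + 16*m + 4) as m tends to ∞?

An ∞ − ∞ form. Rationalising with the conjugate, the difference becomes (16m + 4) / (√(4*m^2 + 16*m + 4) + 2m).
For large m the denominator behaves like 2·2m, so the quotient tends to 16/4 = 4.

4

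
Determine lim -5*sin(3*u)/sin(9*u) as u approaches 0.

-5/3

Substitution gives 0/0.
Divide numerator and denominator by u: sin(3u)/u → 3 and sin(9u)/u → 9, so the limit is -5·3/9 = -5/3.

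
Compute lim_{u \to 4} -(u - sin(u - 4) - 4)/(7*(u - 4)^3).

Direct substitution gives 0/0.
Apply L'Hôpital: lim (1 - cos(u - 4))/(-21*(u - 4)^2), still 0/0.
Apply L'Hôpital: lim (sin(u - 4))/(168 - 42*u), still 0/0.
After 3 applications of L'Hôpital's rule the quotient is (cos(u - 4))/(-42); substituting u = 4 gives -1/42.

-1/42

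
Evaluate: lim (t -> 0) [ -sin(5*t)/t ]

-5

Substitution gives 0/0.
Write it as (5/(-1))·sin(5t)/(5t); since sin(u)/u → 1, the limit is -5.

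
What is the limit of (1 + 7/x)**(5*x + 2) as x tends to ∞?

The base → 1 and the exponent → ∞: a 1^∞ form.
Take logarithms: (5x + 2)·ln(1 + 7/x). Since ln(1+u) ~ u for small u, this behaves like (5x)·(7/x) → 35.
So the limit is e^(35).

e^(35)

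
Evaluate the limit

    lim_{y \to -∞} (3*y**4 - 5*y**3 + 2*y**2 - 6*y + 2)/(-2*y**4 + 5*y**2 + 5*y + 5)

Numerator and denominator both have degree 4.
Dividing every term by y^4, all lower-order terms vanish and the limit is the ratio of leading coefficients, 3/(-2) = -3/2.

-3/2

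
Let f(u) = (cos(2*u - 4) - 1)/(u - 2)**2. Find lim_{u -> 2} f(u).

Direct substitution gives 0/0.
Apply L'Hôpital: lim (-2*sin(2*u - 4))/(2*u - 4), still 0/0.
After 2 applications of L'Hôpital's rule the quotient is (-4*cos(2*u - 4))/(2); substituting u = 2 gives -2.

-2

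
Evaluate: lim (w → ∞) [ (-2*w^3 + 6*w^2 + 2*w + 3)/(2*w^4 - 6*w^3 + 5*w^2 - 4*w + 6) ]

The denominator has degree 4 and the numerator degree 3. Dividing numerator and denominator by w^4 sends every term to 0 except the leading denominator term, so the limit is 0.

0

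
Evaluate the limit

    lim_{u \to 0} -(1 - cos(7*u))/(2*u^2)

Substitution gives 0/0.
Use (1 − cos θ)/θ² → 1/2 with θ = 7u: the limit is 7²/(2·(-2)) = -49/4.

-49/4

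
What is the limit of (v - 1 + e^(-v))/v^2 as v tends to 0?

Direct substitution gives 0/0.
Apply L'Hôpital: lim (1 - e^(-v))/(2*v), still 0/0.
After 2 applications of L'Hôpital's rule the quotient is (e^(-v))/(2); substituting v = 0 gives 1/2.

1/2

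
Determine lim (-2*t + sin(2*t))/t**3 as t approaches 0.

-4/3

Direct substitution gives 0/0.
Apply L'Hôpital: lim (2*cos(2*t) - 2)/(3*t^2), still 0/0.
Apply L'Hôpital: lim (-4*sin(2*t))/(6*t), still 0/0.
After 3 applications of L'Hôpital's rule the quotient is (-8*cos(2*t))/(6); substituting t = 0 gives -4/3.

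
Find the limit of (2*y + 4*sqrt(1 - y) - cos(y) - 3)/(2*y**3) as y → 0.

Substitution gives 0/0 (the numerator vanishes to order 3).
Expand each term to order y^3: the coefficient of y^3 in −cos(y) is 0 and in 4·√(1 - y) is -1/4.
Lower-order terms cancel with the polynomial part, so the numerator is (-1/4)·y^3 + o(y^3), and the limit is (-1/4)/(2) = -1/8.

-1/8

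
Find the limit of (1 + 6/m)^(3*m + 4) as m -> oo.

e^(18)

Let L be the limit and take ln: ln L = lim (3m + 4)·ln(1 + 6/m) = lim (3m + 4)·(6/m + O(1/m²)) = 18.
Hence L = e^(18).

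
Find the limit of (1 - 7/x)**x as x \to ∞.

e^(-7)

Write it as [(1 - 7/x)^x]^(1) · (1 - 7/x)^(0). The bracketed term tends to e^(-7) and the second factor to 1, so the limit is e^(-7).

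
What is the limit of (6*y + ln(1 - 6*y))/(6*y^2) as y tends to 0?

-3

Direct substitution gives 0/0.
Apply L'Hôpital: lim (6 - 6/(1 - 6*y))/(12*y), still 0/0.
After 2 applications of L'Hôpital's rule the quotient is (-36/(1 - 6*y)^2)/(12); substituting y = 0 gives -3.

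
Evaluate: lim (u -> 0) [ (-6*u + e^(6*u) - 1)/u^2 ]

18

Direct substitution gives 0/0.
Apply L'Hôpital: lim (6*e^(6*u) - 6)/(2*u), still 0/0.
After 2 applications of L'Hôpital's rule the quotient is (36*e^(6*u))/(2); substituting u = 0 gives 18.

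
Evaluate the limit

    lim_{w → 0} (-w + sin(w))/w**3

-1/6

Direct substitution gives 0/0.
Apply L'Hôpital: lim (cos(w) - 1)/(3*w^2), still 0/0.
Apply L'Hôpital: lim (-sin(w))/(6*w), still 0/0.
After 3 applications of L'Hôpital's rule the quotient is (-cos(w))/(6); substituting w = 0 gives -1/6.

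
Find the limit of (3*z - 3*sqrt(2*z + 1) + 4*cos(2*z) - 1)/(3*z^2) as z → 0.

Substitution gives 0/0; apply L'Hôpital's rule 2 times.
After differentiating numerator and denominator 2 times the quotient is (-16*cos(2*z) + 3/(2*z + 1)^(3/2))/(6); at z = 0 this is -13/6.

-13/6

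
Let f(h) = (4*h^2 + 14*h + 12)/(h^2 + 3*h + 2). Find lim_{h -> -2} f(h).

Since h = -2 makes numerator and denominator zero, (h + 2) divides both.
Cancelling it gives (4*h + 6)/(h + 1); now plug in h = -2 to get 2.

2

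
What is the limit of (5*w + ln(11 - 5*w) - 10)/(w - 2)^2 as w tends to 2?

Direct substitution gives 0/0.
Apply L'Hôpital: lim (5 - 5/(11 - 5*w))/(2*w - 4), still 0/0.
After 2 applications of L'Hôpital's rule the quotient is (-25/(11 - 5*w)^2)/(2); substituting w = 2 gives -25/2.

-25/2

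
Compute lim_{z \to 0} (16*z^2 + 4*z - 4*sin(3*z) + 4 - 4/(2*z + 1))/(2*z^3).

25

Substitution gives 0/0; apply L'Hôpital's rule 3 times.
After differentiating numerator and denominator 3 times the quotient is (108*cos(3*z) + 192/(2*z + 1)^4)/(12); at z = 0 this is 25.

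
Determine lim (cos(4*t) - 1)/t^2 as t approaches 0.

-8

Direct substitution gives 0/0.
Apply L'Hôpital: lim (-4*sin(4*t))/(2*t), still 0/0.
After 2 applications of L'Hôpital's rule the quotient is (-16*cos(4*t))/(2); substituting t = 0 gives -8.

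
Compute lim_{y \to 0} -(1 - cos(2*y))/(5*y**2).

Substitution gives 0/0.
Use (1 − cos u)/u² → 1/2 with u = 2y: the limit is 2²/(2·(-5)) = -2/5.

-2/5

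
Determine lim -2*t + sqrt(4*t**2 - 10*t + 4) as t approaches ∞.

-5/2

This has the form ∞ − ∞. Multiply and divide by the conjugate √(4*t^2 - 10*t + 4) + 2t.
That gives (-10t + 4) / (√(4*t^2 - 10*t + 4) + 2t).
Divide numerator and denominator by t: the limit is -10/(2·2) = -5/2.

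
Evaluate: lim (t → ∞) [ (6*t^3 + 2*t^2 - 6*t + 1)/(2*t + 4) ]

∞

The numerator has higher degree (3 > 1); the quotient behaves like (6/(2))·t^2 for large |t|.
As t → +∞ this diverges to ∞.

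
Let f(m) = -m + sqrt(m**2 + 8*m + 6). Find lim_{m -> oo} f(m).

This has the form ∞ − ∞. Multiply and divide by the conjugate √(m^2 + 8*m + 6) + m.
That gives (8m + 6) / (√(m^2 + 8*m + 6) + m).
Divide numerator and denominator by m: the limit is 8/(2·1) = 4.

4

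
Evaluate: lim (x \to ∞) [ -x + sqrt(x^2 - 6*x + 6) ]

-3

This has the form ∞ − ∞. Multiply and divide by the conjugate √(x^2 - 6*x + 6) + x.
That gives (-6x + 6) / (√(x^2 - 6*x + 6) + x).
Divide numerator and denominator by x: the limit is -6/(2·1) = -3.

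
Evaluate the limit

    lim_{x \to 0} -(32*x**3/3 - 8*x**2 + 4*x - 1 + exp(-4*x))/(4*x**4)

-8/3

Direct substitution gives 0/0.
Apply L'Hôpital: lim (32*x^2 - 16*x + 4 - 4*e^(-4*x))/(-16*x^3), still 0/0.
Apply L'Hôpital: lim (64*x - 16 + 16*e^(-4*x))/(-48*x^2), still 0/0.
Apply L'Hôpital: lim (64 - 64*e^(-4*x))/(-96*x), still 0/0.
After 4 applications of L'Hôpital's rule the quotient is (256*e^(-4*x))/(-96); substituting x = 0 gives -8/3.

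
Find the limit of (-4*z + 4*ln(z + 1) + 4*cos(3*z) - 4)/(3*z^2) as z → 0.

-20/3

Substitution gives 0/0 (the numerator vanishes to order 2).
Expand each term to order z^2: the coefficient of z^2 in 4·cos(3z) is -18 and in 4·ln(1 + z) is -2.
Lower-order terms cancel with the polynomial part, so the numerator is (-20)·z^2 + o(z^2), and the limit is (-20)/(3) = -20/3.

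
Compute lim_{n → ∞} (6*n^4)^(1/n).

1

Base → ∞ and exponent → 0: an ∞^0 form.
Take logs: (1/n)·ln(6·n^4) = (ln 6 + 4·ln n)/n → 0.
So the limit is e^0 = 1.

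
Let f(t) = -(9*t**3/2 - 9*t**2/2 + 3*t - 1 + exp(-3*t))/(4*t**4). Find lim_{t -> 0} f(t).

Direct substitution gives 0/0.
Apply L'Hôpital: lim (27*t^2/2 - 9*t + 3 - 3*e^(-3*t))/(-16*t^3), still 0/0.
Apply L'Hôpital: lim (27*t - 9 + 9*e^(-3*t))/(-48*t^2), still 0/0.
Apply L'Hôpital: lim (27 - 27*e^(-3*t))/(-96*t), still 0/0.
After 4 applications of L'Hôpital's rule the quotient is (81*e^(-3*t))/(-96); substituting t = 0 gives -27/32.

-27/32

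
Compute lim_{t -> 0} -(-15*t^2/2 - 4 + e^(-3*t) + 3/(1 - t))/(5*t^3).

3/10

Substitution gives 0/0 (the numerator vanishes to order 3).
Expand each term to order t^3: the coefficient of t^3 in e^(-3t) is -9/2 and in 3·1/(1 - t) is 3.
Lower-order terms cancel with the polynomial part, so the numerator is (-3/2)·t^3 + o(t^3), and the limit is (-3/2)/(-5) = 3/10.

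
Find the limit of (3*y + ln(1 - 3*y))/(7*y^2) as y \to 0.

Direct substitution gives 0/0.
Apply L'Hôpital: lim (3 - 3/(1 - 3*y))/(14*y), still 0/0.
After 2 applications of L'Hôpital's rule the quotient is (-9/(1 - 3*y)^2)/(14); substituting y = 0 gives -9/14.

-9/14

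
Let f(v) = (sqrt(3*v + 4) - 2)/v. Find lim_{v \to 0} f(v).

3/4

Substitution gives 0/0. Multiply numerator and denominator by the conjugate √(4 + 3v) + √4.
The numerator becomes (4 + 3v) − 4 = 3v, so the expression simplifies to 3/(√(4 + 3v) + √4).
Letting v → 0 gives 3/(2√4) = 3/4.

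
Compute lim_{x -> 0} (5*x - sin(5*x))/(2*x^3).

Direct substitution gives 0/0.
Apply L'Hôpital: lim (5 - 5*cos(5*x))/(6*x^2), still 0/0.
Apply L'Hôpital: lim (25*sin(5*x))/(12*x), still 0/0.
After 3 applications of L'Hôpital's rule the quotient is (125*cos(5*x))/(12); substituting x = 0 gives 125/12.

125/12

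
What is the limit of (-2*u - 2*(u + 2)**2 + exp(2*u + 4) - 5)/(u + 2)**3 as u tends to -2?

4/3

Direct substitution gives 0/0.
Apply L'Hôpital: lim (-4*u + 2*e^(2*u + 4) - 10)/(3*(u + 2)^2), still 0/0.
Apply L'Hôpital: lim (4*e^(2*u + 4) - 4)/(6*u + 12), still 0/0.
After 3 applications of L'Hôpital's rule the quotient is (8*e^(2*u + 4))/(6); substituting u = -2 gives 4/3.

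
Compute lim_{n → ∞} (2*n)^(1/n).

1

Base → ∞ and exponent → 0: an ∞^0 form.
Take logs: (1/n)·ln(2·n^1) = (ln 2 + 1·ln n)/n → 0.
So the limit is e^0 = 1.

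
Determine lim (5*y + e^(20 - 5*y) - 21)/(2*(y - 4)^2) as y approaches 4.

25/4

Direct substitution gives 0/0.
Apply L'Hôpital: lim (5 - 5*e^(20 - 5*y))/(4*y - 16), still 0/0.
After 2 applications of L'Hôpital's rule the quotient is (25*e^(20 - 5*y))/(4); substituting y = 4 gives 25/4.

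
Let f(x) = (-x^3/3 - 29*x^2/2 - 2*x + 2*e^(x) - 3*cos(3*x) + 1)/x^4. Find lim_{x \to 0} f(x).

-241/24

Substitution gives 0/0 (the numerator vanishes to order 4).
Expand each term to order x^4: the coefficient of x^4 in 2·e^(x) is 1/12 and in -3·cos(3x) is -81/8.
Lower-order terms cancel with the polynomial part, so the numerator is (-241/24)·x^4 + o(x^4), and the limit is (-241/24)/(1) = -241/24.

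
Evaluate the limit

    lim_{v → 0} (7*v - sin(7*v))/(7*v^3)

49/6

Direct substitution gives 0/0.
Apply L'Hôpital: lim (7 - 7*cos(7*v))/(21*v^2), still 0/0.
Apply L'Hôpital: lim (49*sin(7*v))/(42*v), still 0/0.
After 3 applications of L'Hôpital's rule the quotient is (343*cos(7*v))/(42); substituting v = 0 gives 49/6.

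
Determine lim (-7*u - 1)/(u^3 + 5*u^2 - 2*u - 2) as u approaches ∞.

The denominator has degree 3 and the numerator degree 1. Dividing numerator and denominator by u^3 sends every term to 0 except the leading denominator term, so the limit is 0.

0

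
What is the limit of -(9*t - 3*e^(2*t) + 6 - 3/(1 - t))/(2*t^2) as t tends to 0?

9/2

Substitution gives 0/0; apply L'Hôpital's rule 2 times.
After differentiating numerator and denominator 2 times the quotient is (-12*e^(2*t) + 6/(t - 1)^3)/(-4); at t = 0 this is 9/2.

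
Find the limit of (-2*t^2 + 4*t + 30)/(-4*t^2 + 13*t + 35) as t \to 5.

Since t = 5 makes numerator and denominator zero, (t - 5) divides both.
Cancelling it gives (-2*t - 6)/(-4*t - 7); now plug in t = 5 to get 16/27.

16/27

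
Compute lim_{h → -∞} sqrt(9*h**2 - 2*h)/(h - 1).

For large |h|, √(9*h^2 - 2*h) ≈ √9·|h| and the denominator ≈ h.
Since h → −∞, |h| = −h, giving −√9/(1) = -3.

-3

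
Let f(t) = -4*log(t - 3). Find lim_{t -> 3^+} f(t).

∞

As t → 3⁺, t - 3 → 0⁺ and ln(t - 3) → −∞.
Multiplying by -4 gives ∞.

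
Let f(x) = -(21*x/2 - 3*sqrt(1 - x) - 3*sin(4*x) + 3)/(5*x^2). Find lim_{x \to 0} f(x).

Substitution gives 0/0; apply L'Hôpital's rule 2 times.
After differentiating numerator and denominator 2 times the quotient is (48*sin(4*x) + 3/(4*(1 - x)^(3/2)))/(-10); at x = 0 this is -3/40.

-3/40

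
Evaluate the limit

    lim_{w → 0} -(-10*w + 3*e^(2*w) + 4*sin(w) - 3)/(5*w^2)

-6/5

Substitution gives 0/0; apply L'Hôpital's rule 2 times.
After differentiating numerator and denominator 2 times the quotient is (12*e^(2*w) - 4*sin(w))/(-10); at w = 0 this is -6/5.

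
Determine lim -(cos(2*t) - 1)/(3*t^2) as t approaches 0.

2/3

Direct substitution gives 0/0.
Apply L'Hôpital: lim (-2*sin(2*t))/(-6*t), still 0/0.
After 2 applications of L'Hôpital's rule the quotient is (-4*cos(2*t))/(-6); substituting t = 0 gives 2/3.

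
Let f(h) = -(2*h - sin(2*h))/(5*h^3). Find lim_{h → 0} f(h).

Direct substitution gives 0/0.
Apply L'Hôpital: lim (2 - 2*cos(2*h))/(-15*h^2), still 0/0.
Apply L'Hôpital: lim (4*sin(2*h))/(-30*h), still 0/0.
After 3 applications of L'Hôpital's rule the quotient is (8*cos(2*h))/(-30); substituting h = 0 gives -4/15.

-4/15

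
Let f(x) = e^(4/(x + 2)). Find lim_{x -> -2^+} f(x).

∞

As x → -2⁺, 4/(x + 2) → +∞, so e^(4/(x + 2)) → ∞.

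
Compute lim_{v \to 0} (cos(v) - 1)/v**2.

-1/2

Direct substitution gives 0/0.
Apply L'Hôpital: lim (-sin(v))/(2*v), still 0/0.
After 2 applications of L'Hôpital's rule the quotient is (-cos(v))/(2); substituting v = 0 gives -1/2.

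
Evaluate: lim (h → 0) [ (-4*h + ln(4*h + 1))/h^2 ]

-8

Direct substitution gives 0/0.
Apply L'Hôpital: lim (-4 + 4/(4*h + 1))/(2*h), still 0/0.
After 2 applications of L'Hôpital's rule the quotient is (-16/(4*h + 1)^2)/(2); substituting h = 0 gives -8.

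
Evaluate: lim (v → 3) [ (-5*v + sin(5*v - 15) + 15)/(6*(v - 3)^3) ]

-125/36

Direct substitution gives 0/0.
Apply L'Hôpital: lim (5*cos(5*v - 15) - 5)/(18*(v - 3)^2), still 0/0.
Apply L'Hôpital: lim (-25*sin(5*v - 15))/(36*v - 108), still 0/0.
After 3 applications of L'Hôpital's rule the quotient is (-125*cos(5*v - 15))/(36); substituting v = 3 gives -125/36.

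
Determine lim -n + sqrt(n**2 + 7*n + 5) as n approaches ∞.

This has the form ∞ − ∞. Multiply and divide by the conjugate √(n^2 + 7*n + 5) + n.
That gives (7n + 5) / (√(n^2 + 7*n + 5) + n).
Divide numerator and denominator by n: the limit is 7/(2·1) = 7/2.

7/2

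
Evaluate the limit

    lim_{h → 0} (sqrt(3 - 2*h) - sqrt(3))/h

-√(3)/3

A 0/0 form; rationalise with √(3 - 2h) + √3. This collapses the numerator to -2h, leaving -2/(√(3 - 2h) + √3) → -2/(2√3) = -√(3)/3.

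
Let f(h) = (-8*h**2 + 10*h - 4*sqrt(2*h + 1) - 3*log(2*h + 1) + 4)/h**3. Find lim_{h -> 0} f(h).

-10

Substitution gives 0/0; apply L'Hôpital's rule 3 times.
After differentiating numerator and denominator 3 times the quotient is (-48/(2*h + 1)^3 - 12/(2*h + 1)^(5/2))/(6); at h = 0 this is -10.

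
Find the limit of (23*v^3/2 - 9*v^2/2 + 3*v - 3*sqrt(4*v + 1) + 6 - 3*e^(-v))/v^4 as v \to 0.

239/8

Substitution gives 0/0 (the numerator vanishes to order 4).
Expand each term to order v^4: the coefficient of v^4 in -3·√(1 + 4v) is 30 and in -3·e^(-v) is -1/8.
Lower-order terms cancel with the polynomial part, so the numerator is (239/8)·v^4 + o(v^4), and the limit is (239/8)/(1) = 239/8.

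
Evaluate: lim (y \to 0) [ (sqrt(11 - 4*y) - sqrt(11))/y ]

-2*√(11)/11

Substitution gives 0/0. Multiply numerator and denominator by the conjugate √(11 - 4y) + √11.
The numerator becomes (11 - 4y) − 11 = -4y, so the expression simplifies to -4/(√(11 - 4y) + √11).
Letting y → 0 gives -4/(2√11) = -2*√(11)/11.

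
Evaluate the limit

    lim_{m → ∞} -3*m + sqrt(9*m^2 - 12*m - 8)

An ∞ − ∞ form. Rationalising with the conjugate, the difference becomes (-12m - 8) / (√(9*m^2 - 12*m - 8) + 3m).
For large m the denominator behaves like 2·3m, so the quotient tends to -12/6 = -2.

-2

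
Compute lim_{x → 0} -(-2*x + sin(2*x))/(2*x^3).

2/3

Direct substitution gives 0/0.
Apply L'Hôpital: lim (2*cos(2*x) - 2)/(-6*x^2), still 0/0.
Apply L'Hôpital: lim (-4*sin(2*x))/(-12*x), still 0/0.
After 3 applications of L'Hôpital's rule the quotient is (-8*cos(2*x))/(-12); substituting x = 0 gives 2/3.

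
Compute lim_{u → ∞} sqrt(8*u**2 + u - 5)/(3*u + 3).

2*√(2)/3

For large |u|, √(8*u^2 + u - 5) ≈ √8·|u| and the denominator ≈ 3u.
Since u → +∞, |u| = u, giving √8/(3) = 2*√(2)/3.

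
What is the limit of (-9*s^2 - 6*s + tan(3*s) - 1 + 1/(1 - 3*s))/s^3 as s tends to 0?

36

Substitution gives 0/0 (the numerator vanishes to order 3).
Expand each term to order s^3: the coefficient of s^3 in tan(3s) is 9 and in 1/(1 - 3s) is 27.
Lower-order terms cancel with the polynomial part, so the numerator is (36)·s^3 + o(s^3), and the limit is (36)/(1) = 36.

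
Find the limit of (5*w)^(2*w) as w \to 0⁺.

Base → 0⁺ and exponent → 0⁺: a 0^0 form.
Take logs: 2w·ln(5w). This is 0·(−∞); rewriting as ln(5w)/(1/(2w)) and applying L'Hôpital gives 0.
Hence the limit is e^0 = 1.

1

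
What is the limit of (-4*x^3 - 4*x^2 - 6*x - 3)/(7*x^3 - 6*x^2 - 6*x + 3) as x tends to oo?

Numerator and denominator both have degree 3.
Dividing every term by x^3, all lower-order terms vanish and the limit is the ratio of leading coefficients, -4/(7) = -4/7.

-4/7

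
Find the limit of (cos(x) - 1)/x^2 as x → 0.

-1/2

Direct substitution gives 0/0.
Apply L'Hôpital: lim (-sin(x))/(2*x), still 0/0.
After 2 applications of L'Hôpital's rule the quotient is (-cos(x))/(2); substituting x = 0 gives -1/2.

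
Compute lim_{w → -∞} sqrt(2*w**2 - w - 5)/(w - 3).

For large |w|, √(2*w^2 - w - 5) ≈ √2·|w| and the denominator ≈ w.
Since w → −∞, |w| = −w, giving −√2/(1) = -√(2).

-√(2)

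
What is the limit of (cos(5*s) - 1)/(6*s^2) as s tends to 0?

Direct substitution gives 0/0.
Apply L'Hôpital: lim (-5*sin(5*s))/(12*s), still 0/0.
After 2 applications of L'Hôpital's rule the quotient is (-25*cos(5*s))/(12); substituting s = 0 gives -25/12.

-25/12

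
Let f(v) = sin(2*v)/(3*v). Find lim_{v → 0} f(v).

Substitution gives 0/0.
Write it as (2/3)·sin(2v)/(2v); since sin(u)/u → 1, the limit is 2/3.

2/3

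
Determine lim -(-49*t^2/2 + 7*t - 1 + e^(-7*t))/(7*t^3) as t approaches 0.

49/6

Direct substitution gives 0/0.
Apply L'Hôpital: lim (-49*t + 7 - 7*e^(-7*t))/(-21*t^2), still 0/0.
Apply L'Hôpital: lim (-49 + 49*e^(-7*t))/(-42*t), still 0/0.
After 3 applications of L'Hôpital's rule the quotient is (-343*e^(-7*t))/(-42); substituting t = 0 gives 49/6.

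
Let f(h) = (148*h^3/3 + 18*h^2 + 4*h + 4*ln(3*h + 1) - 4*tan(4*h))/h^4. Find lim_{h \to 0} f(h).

-81

Substitution gives 0/0 (the numerator vanishes to order 4).
Expand each term to order h^4: the coefficient of h^4 in 4·ln(1 + 3h) is -81 and in -4·tan(4h) is 0.
Lower-order terms cancel with the polynomial part, so the numerator is (-81)·h^4 + o(h^4), and the limit is (-81)/(1) = -81.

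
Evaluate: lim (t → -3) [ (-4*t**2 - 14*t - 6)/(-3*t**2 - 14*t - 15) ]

Direct substitution gives 0/0, so factor. Both numerator and denominator have (t + 3) as a factor.
After cancelling, the expression reduces to (-4*t - 2)/(-3*t - 5).
Substituting t = -3 gives 5/2.

5/2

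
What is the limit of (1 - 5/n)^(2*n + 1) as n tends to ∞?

The base → 1 and the exponent → ∞: a 1^∞ form.
Take logarithms: (2n + 1)·ln(1 - 5/n). Since ln(1+u) ~ u for small u, this behaves like (2n)·(-5/n) → -10.
So the limit is e^(-10).

e^(-10)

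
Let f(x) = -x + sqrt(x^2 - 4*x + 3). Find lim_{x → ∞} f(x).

-2

An ∞ − ∞ form. Rationalising with the conjugate, the difference becomes (-4x + 3) / (√(x^2 - 4*x + 3) + x).
For large x the denominator behaves like 2·x, so the quotient tends to -4/2 = -2.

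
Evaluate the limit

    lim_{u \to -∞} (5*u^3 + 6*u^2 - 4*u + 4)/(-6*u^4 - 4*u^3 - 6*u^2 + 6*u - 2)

The denominator has degree 4 and the numerator degree 3. Dividing numerator and denominator by u^4 sends every term to 0 except the leading denominator term, so the limit is 0.

0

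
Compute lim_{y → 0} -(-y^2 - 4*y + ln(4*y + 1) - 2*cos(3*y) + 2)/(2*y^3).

-32/3

Substitution gives 0/0 (the numerator vanishes to order 3).
Expand each term to order y^3: the coefficient of y^3 in ln(1 + 4y) is 64/3 and in -2·cos(3y) is 0.
Lower-order terms cancel with the polynomial part, so the numerator is (64/3)·y^3 + o(y^3), and the limit is (64/3)/(-2) = -32/3.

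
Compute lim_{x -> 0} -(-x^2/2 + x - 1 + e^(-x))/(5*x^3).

1/30

Direct substitution gives 0/0.
Apply L'Hôpital: lim (-x + 1 - e^(-x))/(-15*x^2), still 0/0.
Apply L'Hôpital: lim (-1 + e^(-x))/(-30*x), still 0/0.
After 3 applications of L'Hôpital's rule the quotient is (-e^(-x))/(-30); substituting x = 0 gives 1/30.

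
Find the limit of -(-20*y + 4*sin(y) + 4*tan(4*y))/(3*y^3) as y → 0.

-254/9

Substitution gives 0/0 (the numerator vanishes to order 3).
Expand each term to order y^3: the coefficient of y^3 in 4·sin(y) is -2/3 and in 4·tan(4y) is 256/3.
Lower-order terms cancel with the polynomial part, so the numerator is (254/3)·y^3 + o(y^3), and the limit is (254/3)/(-3) = -254/9.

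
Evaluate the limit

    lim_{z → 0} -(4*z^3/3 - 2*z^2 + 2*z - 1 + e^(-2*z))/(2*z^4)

Direct substitution gives 0/0.
Apply L'Hôpital: lim (4*z^2 - 4*z + 2 - 2*e^(-2*z))/(-8*z^3), still 0/0.
Apply L'Hôpital: lim (8*z - 4 + 4*e^(-2*z))/(-24*z^2), still 0/0.
Apply L'Hôpital: lim (8 - 8*e^(-2*z))/(-48*z), still 0/0.
After 4 applications of L'Hôpital's rule the quotient is (16*e^(-2*z))/(-48); substituting z = 0 gives -1/3.

-1/3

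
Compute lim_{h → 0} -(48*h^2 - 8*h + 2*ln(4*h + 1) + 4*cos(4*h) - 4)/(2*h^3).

Substitution gives 0/0 (the numerator vanishes to order 3).
Expand each term to order h^3: the coefficient of h^3 in 4·cos(4h) is 0 and in 2·ln(1 + 4h) is 128/3.
Lower-order terms cancel with the polynomial part, so the numerator is (128/3)·h^3 + o(h^3), and the limit is (128/3)/(-2) = -64/3.

-64/3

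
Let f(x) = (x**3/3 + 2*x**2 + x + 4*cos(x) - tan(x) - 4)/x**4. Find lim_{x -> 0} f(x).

1/6

Substitution gives 0/0 (the numerator vanishes to order 4).
Expand each term to order x^4: the coefficient of x^4 in 4·cos(x) is 1/6 and in −tan(x) is 0.
Lower-order terms cancel with the polynomial part, so the numerator is (1/6)·x^4 + o(x^4), and the limit is (1/6)/(1) = 1/6.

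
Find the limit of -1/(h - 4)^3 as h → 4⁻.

As h → 4⁻, (h - 4) → 0⁻, so (h - 4)^3 → 0⁻ and -1/(h - 4)^3 → ∞.

∞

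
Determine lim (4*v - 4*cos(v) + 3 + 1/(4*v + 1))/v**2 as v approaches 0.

18

Substitution gives 0/0; apply L'Hôpital's rule 2 times.
After differentiating numerator and denominator 2 times the quotient is (4*cos(v) + 32/(4*v + 1)^3)/(2); at v = 0 this is 18.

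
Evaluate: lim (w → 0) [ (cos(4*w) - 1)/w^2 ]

Direct substitution gives 0/0.
Apply L'Hôpital: lim (-4*sin(4*w))/(2*w), still 0/0.
After 2 applications of L'Hôpital's rule the quotient is (-16*cos(4*w))/(2); substituting w = 0 gives -8.

-8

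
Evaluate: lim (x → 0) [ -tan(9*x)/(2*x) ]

Substitution gives 0/0.
Since tan(u)/u → 1 as u → 0, tan(9x)/(9x) → 1 and the limit is 9/(-2) = -9/2.

-9/2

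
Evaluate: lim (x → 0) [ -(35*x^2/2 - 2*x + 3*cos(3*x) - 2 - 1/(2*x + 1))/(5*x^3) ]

Substitution gives 0/0 (the numerator vanishes to order 3).
Expand each term to order x^3: the coefficient of x^3 in −1/(1 + 2x) is 8 and in 3·cos(3x) is 0.
Lower-order terms cancel with the polynomial part, so the numerator is (8)·x^3 + o(x^3), and the limit is (8)/(-5) = -8/5.

-8/5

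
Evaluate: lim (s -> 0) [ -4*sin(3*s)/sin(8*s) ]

-3/2

Substitution gives 0/0.
Divide numerator and denominator by s: sin(3s)/s → 3 and sin(8s)/s → 8, so the limit is -4·3/8 = -3/2.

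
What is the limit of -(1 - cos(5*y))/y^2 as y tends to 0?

Substitution gives 0/0.
Use (1 − cos u)/u² → 1/2 with u = 5y: the limit is 5²/(2·(-1)) = -25/2.

-25/2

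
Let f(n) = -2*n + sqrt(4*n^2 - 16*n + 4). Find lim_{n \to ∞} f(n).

An ∞ − ∞ form. Rationalising with the conjugate, the difference becomes (-16n + 4) / (√(4*n^2 - 16*n + 4) + 2n).
For large n the denominator behaves like 2·2n, so the quotient tends to -16/4 = -4.

-4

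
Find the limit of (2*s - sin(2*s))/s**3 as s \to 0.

4/3

Direct substitution gives 0/0.
Apply L'Hôpital: lim (2 - 2*cos(2*s))/(3*s^2), still 0/0.
Apply L'Hôpital: lim (4*sin(2*s))/(6*s), still 0/0.
After 3 applications of L'Hôpital's rule the quotient is (8*cos(2*s))/(6); substituting s = 0 gives 4/3.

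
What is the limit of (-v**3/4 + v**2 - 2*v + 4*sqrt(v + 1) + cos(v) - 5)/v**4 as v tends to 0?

Substitution gives 0/0; apply L'Hôpital's rule 4 times.
After differentiating numerator and denominator 4 times the quotient is (cos(v) - 15/(4*(v + 1)^(7/2)))/(24); at v = 0 this is -11/96.

-11/96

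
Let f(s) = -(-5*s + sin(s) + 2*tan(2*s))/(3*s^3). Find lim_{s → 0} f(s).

Substitution gives 0/0; apply L'Hôpital's rule 3 times.
After differentiating numerator and denominator 3 times the quotient is (-cos(s) + 96*tan(2*s)^4 + 128*tan(2*s)^2 + 32)/(-18); at s = 0 this is -31/18.

-31/18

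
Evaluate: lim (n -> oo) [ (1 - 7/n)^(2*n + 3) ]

Let L be the limit and take ln: ln L = lim (2n + 3)·ln(1 - 7/n) = lim (2n + 3)·(-7/n + O(1/n²)) = -14.
Hence L = e^(-14).

e^(-14)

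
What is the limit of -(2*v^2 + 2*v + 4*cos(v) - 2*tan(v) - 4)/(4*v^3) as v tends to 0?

1/6

Substitution gives 0/0 (the numerator vanishes to order 3).
Expand each term to order v^3: the coefficient of v^3 in -2·tan(v) is -2/3 and in 4·cos(v) is 0.
Lower-order terms cancel with the polynomial part, so the numerator is (-2/3)·v^3 + o(v^3), and the limit is (-2/3)/(-4) = 1/6.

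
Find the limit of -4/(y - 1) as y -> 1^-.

As y → 1⁻, (y - 1) → 0⁻, so (y - 1)^1 → 0⁻ and -4/(y - 1)^1 → ∞.

∞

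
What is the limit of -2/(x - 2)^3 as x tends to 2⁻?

∞

As x → 2⁻, (x - 2) → 0⁻, so (x - 2)^3 → 0⁻ and -2/(x - 2)^3 → ∞.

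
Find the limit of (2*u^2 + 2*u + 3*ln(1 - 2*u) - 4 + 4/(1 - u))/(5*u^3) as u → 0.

Substitution gives 0/0 (the numerator vanishes to order 3).
Expand each term to order u^3: the coefficient of u^3 in 4·1/(1 - u) is 4 and in 3·ln(1 - 2u) is -8.
Lower-order terms cancel with the polynomial part, so the numerator is (-4)·u^3 + o(u^3), and the limit is (-4)/(5) = -4/5.

-4/5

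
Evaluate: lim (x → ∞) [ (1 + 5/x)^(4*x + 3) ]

Write it as [(1 + 5/x)^x]^(4) · (1 + 5/x)^(3). The bracketed term tends to e^(5) and the second factor to 1, so the limit is e^(20).

e^(20)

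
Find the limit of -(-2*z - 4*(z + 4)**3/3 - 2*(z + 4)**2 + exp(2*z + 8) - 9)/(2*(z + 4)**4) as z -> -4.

-1/3

Direct substitution gives 0/0.
Apply L'Hôpital: lim (-4*z - 4*(z + 4)^2 + 2*e^(2*z + 8) - 18)/(-8*(z + 4)^3), still 0/0.
Apply L'Hôpital: lim (-8*z + 4*e^(2*z + 8) - 36)/(-24*(z + 4)^2), still 0/0.
Apply L'Hôpital: lim (8*e^(2*z + 8) - 8)/(-48*z - 192), still 0/0.
After 4 applications of L'Hôpital's rule the quotient is (16*e^(2*z + 8))/(-48); substituting z = -4 gives -1/3.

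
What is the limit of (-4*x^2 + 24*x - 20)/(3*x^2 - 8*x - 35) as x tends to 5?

Direct substitution gives 0/0, so factor. Both numerator and denominator have (x - 5) as a factor.
After cancelling, the expression reduces to (4 - 4*x)/(3*x + 7).
Substituting x = 5 gives -8/11.

-8/11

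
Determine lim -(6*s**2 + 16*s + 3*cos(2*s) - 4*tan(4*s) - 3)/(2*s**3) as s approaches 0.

Substitution gives 0/0; apply L'Hôpital's rule 3 times.
After differentiating numerator and denominator 3 times the quotient is (24*sin(2*s) - 1536*tan(4*s)^4 - 2048*tan(4*s)^2 - 512)/(-12); at s = 0 this is 128/3.

128/3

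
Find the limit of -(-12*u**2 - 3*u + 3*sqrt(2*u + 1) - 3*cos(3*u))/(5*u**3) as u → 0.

Substitution gives 0/0; apply L'Hôpital's rule 3 times.
After differentiating numerator and denominator 3 times the quotient is (-81*sin(3*u) + 9/(2*u + 1)^(5/2))/(-30); at u = 0 this is -3/10.

-3/10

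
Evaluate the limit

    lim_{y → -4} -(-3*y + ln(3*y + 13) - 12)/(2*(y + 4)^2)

9/4

Direct substitution gives 0/0.
Apply L'Hôpital: lim (-3 + 3/(3*y + 13))/(-4*y - 16), still 0/0.
After 2 applications of L'Hôpital's rule the quotient is (-9/(3*y + 13)^2)/(-4); substituting y = -4 gives 9/4.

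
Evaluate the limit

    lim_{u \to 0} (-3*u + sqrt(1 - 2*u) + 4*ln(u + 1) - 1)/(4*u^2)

Substitution gives 0/0; apply L'Hôpital's rule 2 times.
After differentiating numerator and denominator 2 times the quotient is (-4/(u + 1)^2 - 1/(1 - 2*u)^(3/2))/(8); at u = 0 this is -5/8.

-5/8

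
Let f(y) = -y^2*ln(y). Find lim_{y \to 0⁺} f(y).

0

This is a 0·(−∞) form. Rewrite as -1·ln(y) / y^(−2) and apply L'Hôpital:
the derivative quotient is -1·(1/y) / (−2·y^(−3)) = (1/2)·y^2 → 0.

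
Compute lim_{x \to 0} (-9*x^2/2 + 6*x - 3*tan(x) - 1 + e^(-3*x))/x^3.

-11/2

Substitution gives 0/0 (the numerator vanishes to order 3).
Expand each term to order x^3: the coefficient of x^3 in e^(-3x) is -9/2 and in -3·tan(x) is -1.
Lower-order terms cancel with the polynomial part, so the numerator is (-11/2)·x^3 + o(x^3), and the limit is (-11/2)/(1) = -11/2.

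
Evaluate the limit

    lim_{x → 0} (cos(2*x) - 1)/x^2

-2

Direct substitution gives 0/0.
Apply L'Hôpital: lim (-2*sin(2*x))/(2*x), still 0/0.
After 2 applications of L'Hôpital's rule the quotient is (-4*cos(2*x))/(2); substituting x = 0 gives -2.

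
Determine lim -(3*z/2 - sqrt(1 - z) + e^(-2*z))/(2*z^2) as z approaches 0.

-17/16

Substitution gives 0/0; apply L'Hôpital's rule 2 times.
After differentiating numerator and denominator 2 times the quotient is (4*e^(-2*z) + 1/(4*(1 - z)^(3/2)))/(-4); at z = 0 this is -17/16.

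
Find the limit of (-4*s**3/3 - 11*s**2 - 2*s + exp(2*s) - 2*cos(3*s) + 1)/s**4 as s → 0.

-73/12

Substitution gives 0/0 (the numerator vanishes to order 4).
Expand each term to order s^4: the coefficient of s^4 in -2·cos(3s) is -27/4 and in e^(2s) is 2/3.
Lower-order terms cancel with the polynomial part, so the numerator is (-73/12)·s^4 + o(s^4), and the limit is (-73/12)/(1) = -73/12.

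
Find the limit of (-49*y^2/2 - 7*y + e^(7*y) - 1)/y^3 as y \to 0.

343/6

Direct substitution gives 0/0.
Apply L'Hôpital: lim (-49*y + 7*e^(7*y) - 7)/(3*y^2), still 0/0.
Apply L'Hôpital: lim (49*e^(7*y) - 49)/(6*y), still 0/0.
After 3 applications of L'Hôpital's rule the quotient is (343*e^(7*y))/(6); substituting y = 0 gives 343/6.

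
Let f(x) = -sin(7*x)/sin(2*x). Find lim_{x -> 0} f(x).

-7/2

Substitution gives 0/0.
Divide numerator and denominator by x: sin(7x)/x → 7 and sin(2x)/x → 2, so the limit is -1·7/2 = -7/2.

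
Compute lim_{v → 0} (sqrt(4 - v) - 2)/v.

A 0/0 form; rationalise with √(4 - v) + √4. This collapses the numerator to -v, leaving -1/(√(4 - v) + √4) → -1/(2√4) = -1/4.

-1/4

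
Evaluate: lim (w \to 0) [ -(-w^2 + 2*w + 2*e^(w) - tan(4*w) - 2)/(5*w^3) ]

21/5

Substitution gives 0/0 (the numerator vanishes to order 3).
Expand each term to order w^3: the coefficient of w^3 in −tan(4w) is -64/3 and in 2·e^(w) is 1/3.
Lower-order terms cancel with the polynomial part, so the numerator is (-21)·w^3 + o(w^3), and the limit is (-21)/(-5) = 21/5.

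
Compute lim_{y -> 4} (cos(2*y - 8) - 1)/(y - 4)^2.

-2

Direct substitution gives 0/0.
Apply L'Hôpital: lim (-2*sin(2*y - 8))/(2*y - 8), still 0/0.
After 2 applications of L'Hôpital's rule the quotient is (-4*cos(2*y - 8))/(2); substituting y = 4 gives -2.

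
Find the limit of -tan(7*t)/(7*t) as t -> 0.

-1

Substitution gives 0/0.
Since tan(u)/u → 1 as u → 0, tan(7t)/(7t) → 1 and the limit is 7/(-7) = -1.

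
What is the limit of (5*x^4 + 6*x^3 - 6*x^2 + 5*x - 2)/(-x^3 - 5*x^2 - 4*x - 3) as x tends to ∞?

The numerator has higher degree (4 > 3); the quotient behaves like (5/(-1))·x^1 for large |x|.
As x → +∞ this diverges to -∞.

-∞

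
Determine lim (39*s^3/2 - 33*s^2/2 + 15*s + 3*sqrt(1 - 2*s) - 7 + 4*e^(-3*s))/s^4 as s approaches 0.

93/8

Substitution gives 0/0 (the numerator vanishes to order 4).
Expand each term to order s^4: the coefficient of s^4 in 4·e^(-3s) is 27/2 and in 3·√(1 - 2s) is -15/8.
Lower-order terms cancel with the polynomial part, so the numerator is (93/8)·s^4 + o(s^4), and the limit is (93/8)/(1) = 93/8.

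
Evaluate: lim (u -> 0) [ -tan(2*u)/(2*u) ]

Substitution gives 0/0.
Since tan(θ)/θ → 1 as θ → 0, tan(2u)/(2u) → 1 and the limit is 2/(-2) = -1.

-1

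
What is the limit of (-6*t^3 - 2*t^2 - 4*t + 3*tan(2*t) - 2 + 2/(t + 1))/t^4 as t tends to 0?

2

Substitution gives 0/0 (the numerator vanishes to order 4).
Expand each term to order t^4: the coefficient of t^4 in 3·tan(2t) is 0 and in 2·1/(1 + t) is 2.
Lower-order terms cancel with the polynomial part, so the numerator is (2)·t^4 + o(t^4), and the limit is (2)/(1) = 2.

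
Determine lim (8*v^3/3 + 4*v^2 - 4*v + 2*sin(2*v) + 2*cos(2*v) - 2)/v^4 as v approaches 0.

4/3

Substitution gives 0/0 (the numerator vanishes to order 4).
Expand each term to order v^4: the coefficient of v^4 in 2·sin(2v) is 0 and in 2·cos(2v) is 4/3.
Lower-order terms cancel with the polynomial part, so the numerator is (4/3)·v^4 + o(v^4), and the limit is (4/3)/(1) = 4/3.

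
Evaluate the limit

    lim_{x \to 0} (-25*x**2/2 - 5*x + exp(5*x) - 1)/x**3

Direct substitution gives 0/0.
Apply L'Hôpital: lim (-25*x + 5*e^(5*x) - 5)/(3*x^2), still 0/0.
Apply L'Hôpital: lim (25*e^(5*x) - 25)/(6*x), still 0/0.
After 3 applications of L'Hôpital's rule the quotient is (125*e^(5*x))/(6); substituting x = 0 gives 125/6.

125/6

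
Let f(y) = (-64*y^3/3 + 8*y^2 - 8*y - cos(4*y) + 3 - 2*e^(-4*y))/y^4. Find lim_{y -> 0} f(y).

Substitution gives 0/0 (the numerator vanishes to order 4).
Expand each term to order y^4: the coefficient of y^4 in -2·e^(-4y) is -64/3 and in −cos(4y) is -32/3.
Lower-order terms cancel with the polynomial part, so the numerator is (-32)·y^4 + o(y^4), and the limit is (-32)/(1) = -32.

-32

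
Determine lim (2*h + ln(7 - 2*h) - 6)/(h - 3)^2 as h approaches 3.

-2

Direct substitution gives 0/0.
Apply L'Hôpital: lim (2 - 2/(7 - 2*h))/(2*h - 6), still 0/0.
After 2 applications of L'Hôpital's rule the quotient is (-4/(7 - 2*h)^2)/(2); substituting h = 3 gives -2.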